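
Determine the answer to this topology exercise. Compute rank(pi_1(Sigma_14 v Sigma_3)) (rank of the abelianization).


For a wedge: H_1(A v B) = H_1(A) + H_1(B).
b_1(Sigma_14) = 28, b_1(Sigma_3) = 6.
b_1 = 28 + 6 = 34

34


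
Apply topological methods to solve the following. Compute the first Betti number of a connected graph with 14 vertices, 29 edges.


For a connected graph: rank(pi_1) = b_1 = E - V + 1 = 1 - chi.
chi = V - E = 14 - 29 = -15.
rank = 1 - (-15) = 29 - 14 + 1 = 16

16


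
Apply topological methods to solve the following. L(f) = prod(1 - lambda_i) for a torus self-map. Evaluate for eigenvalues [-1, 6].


For a torus self-map: L(f) = det(I - A) where A acts on H_1.
L(f) = (1--1) * (1-6) = 2 * -5 = -10

-10


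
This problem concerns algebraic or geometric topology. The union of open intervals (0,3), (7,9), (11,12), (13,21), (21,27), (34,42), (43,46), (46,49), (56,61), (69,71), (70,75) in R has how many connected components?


Sort and merge overlapping open intervals.
Merged: (0,3), (7,9), (11,12), (13,21), (21,27), (34,42), (43,46), (46,49), (56,61), (69,75).
Number of components = 10

10


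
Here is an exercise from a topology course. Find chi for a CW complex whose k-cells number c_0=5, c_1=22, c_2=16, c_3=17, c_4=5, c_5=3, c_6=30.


chi = sum_k (-1)^k c_k.
= (-1)^0*5 + (-1)^1*22 + (-1)^2*16 + (-1)^3*17 + (-1)^4*5 + (-1)^5*3 + (-1)^6*30
= (5) + (-22) + (16) + (-17) + (5) + (-3) + (30)
= 14

14


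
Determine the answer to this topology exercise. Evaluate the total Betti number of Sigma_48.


For Sigma_48: b_0 = 1, b_1 = 2g = 96, b_2 = 1.
Total = 1 + 96 + 1 = 98

98


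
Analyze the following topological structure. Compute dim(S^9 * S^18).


Join of spheres: S^m * S^n = S^{m+n+1}.
dim = 9 + 18 + 1 = 28

28


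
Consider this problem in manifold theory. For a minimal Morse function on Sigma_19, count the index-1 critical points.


A perfect Morse function has m_k = b_k.
For Sigma_19: b_0=1, b_1=2g=38, b_2=1.
Saddles m_1 = 2g = 38

38


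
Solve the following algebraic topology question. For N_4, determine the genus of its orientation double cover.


chi(N_4) = 2 - 4 = -2.
Double cover: chi(Sigma_g) = 2 * chi(N_4) = 2*(-2) = -4.
2 - 2g = -4, so g = (2 - (-4))/2 = 6/2 = 3

3


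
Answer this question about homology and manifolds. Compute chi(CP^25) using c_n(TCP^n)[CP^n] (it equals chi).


For any closed oriented manifold, <e(TM),[M]> = chi(M).
chi(CP^25) = 25+1 = 26

26


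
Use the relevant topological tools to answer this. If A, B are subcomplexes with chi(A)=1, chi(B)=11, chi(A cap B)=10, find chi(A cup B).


chi(A cup B) = chi(A) + chi(B) - chi(A cap B)
= 1 + (11) - (10)
= 2

2


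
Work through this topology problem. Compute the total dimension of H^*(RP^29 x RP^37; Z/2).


dim H^*(RP^n; Z/2) = n+1 (one Z/2 in each degree 0..n).
Total Betti number is multiplicative.
Total = (29+1) * (37+1) = 30 * 38 = 1140

1140


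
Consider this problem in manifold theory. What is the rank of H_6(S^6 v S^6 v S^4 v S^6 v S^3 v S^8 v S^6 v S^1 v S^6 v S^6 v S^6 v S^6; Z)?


For a wedge of spheres, H_k (k>0) is free on one generator per sphere of dimension k.
Spheres of dimension 6: count = 8.
b_6 = 8

8


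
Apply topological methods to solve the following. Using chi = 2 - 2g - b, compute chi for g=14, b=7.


For a compact orientable surface with genus g and b boundary components: chi = 2 - 2g - b.
chi = 2 - 2*14 - 7 = 2 - 28 - 7 = -33

-33


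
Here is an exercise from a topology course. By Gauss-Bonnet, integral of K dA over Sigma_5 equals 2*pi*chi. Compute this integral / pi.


Gauss-Bonnet: integral K dA = 2*pi*chi(M).
chi(Sigma_5) = 2 - 2*5 = -8.
(integral K dA)/pi = 2*chi = 2*(-8) = -16

-16


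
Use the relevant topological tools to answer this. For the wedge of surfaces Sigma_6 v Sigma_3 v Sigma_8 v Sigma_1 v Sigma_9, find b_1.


For a wedge X v Y: reduced H_k(X v Y) = H_k(X) + H_k(Y).
Each Sigma_g contributes b_1 = 2g.
b_1 = 12 + 6 + 16 + 2 + 18 = 54

54


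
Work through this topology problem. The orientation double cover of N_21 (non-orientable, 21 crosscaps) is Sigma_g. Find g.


chi(N_21) = 2 - 21 = -19.
Double cover: chi(Sigma_g) = 2 * chi(N_21) = 2*(-19) = -38.
2 - 2g = -38, so g = (2 - (-38))/2 = 40/2 = 20

20


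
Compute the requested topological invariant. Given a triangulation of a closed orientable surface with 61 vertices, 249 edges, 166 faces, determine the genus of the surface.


chi = V - E + F = 61 - 249 + 166 = -22
For orientable closed surface: chi = 2 - 2g, so g = (2 - chi)/2.
g = (2 - (-22)) / 2 = 24 / 2 = 12

12


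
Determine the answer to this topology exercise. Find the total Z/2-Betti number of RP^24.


H^k(RP^24; Z/2) = Z/2 for each 0 <= k <= 24.
Total dimension = 24 + 1 = 25

25


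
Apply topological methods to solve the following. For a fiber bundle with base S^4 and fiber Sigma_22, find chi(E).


chi(S^4) = 2 (n even), chi(Sigma_22) = 2 - 2*22 = -42.
chi(E) = 2 * (-42) = -84

-84


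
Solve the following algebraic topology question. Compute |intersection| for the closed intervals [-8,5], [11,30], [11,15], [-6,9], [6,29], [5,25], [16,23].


Intersection = [max(a_i), min(b_i)] = [16, 5].
Since 16 > 5, the intersection is empty.
Length = 0

0


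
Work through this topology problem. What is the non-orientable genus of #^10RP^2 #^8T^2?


Since a >= 1, the sum is non-orientable; each T^2 can be replaced by RP^2 # RP^2 (since T^2#RP^2 = 3RP^2).
Total crosscaps k = 10 + 2*8 = 26.
Check via chi: chi = 10*1 + 8*0 - (10+8-1)*2 = -24 = 2 - k = -24. Consistent.

26


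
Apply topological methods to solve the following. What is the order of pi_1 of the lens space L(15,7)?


pi_1(L(p,q)) = Z/pZ for any q coprime to p.
|pi_1(L(15,7))| = 15

15


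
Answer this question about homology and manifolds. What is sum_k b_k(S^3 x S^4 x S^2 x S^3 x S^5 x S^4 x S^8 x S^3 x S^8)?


Total Betti number is multiplicative under products.
Each S^d (d>=1) has total Betti number 2.
There are 9 sphere factors.
Total = 2^9 = 512

512


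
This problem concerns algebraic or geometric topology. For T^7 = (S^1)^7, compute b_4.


By the Kunneth formula, b_k(T^n) = C(n,k).
b_4(T^7) = C(7,4).
C(7,4) = 7!/(4!*3!) = 35

35


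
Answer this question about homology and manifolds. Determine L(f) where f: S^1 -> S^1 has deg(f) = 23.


On S^1: L(f) = tr(f_0*) + (-1)^1 tr(f_1*) = 1 + (-1)^1 * deg(f).
L(f) = 1 + (-1)^1 * 23 = 1 + -23 = -22

-22


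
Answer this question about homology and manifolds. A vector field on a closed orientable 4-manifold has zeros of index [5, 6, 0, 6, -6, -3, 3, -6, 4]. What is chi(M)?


Poincare-Hopf: chi(M) = sum of indices of zeros.
chi = (5) + (6) + (0) + (6) + (-6) + (-3) + (3) + (-6) + (4) = 9

9


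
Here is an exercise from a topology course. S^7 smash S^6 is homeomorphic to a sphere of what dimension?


S^m ^ S^n = S^{m+n}.
k = 7 + 6 = 13

13


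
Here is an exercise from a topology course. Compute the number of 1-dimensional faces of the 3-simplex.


Delta^3 has 3+1 vertices. A 1-face is a choice of 1+1 vertices.
f_1 = C(3+1, 1+1) = C(4,2) = 6

6


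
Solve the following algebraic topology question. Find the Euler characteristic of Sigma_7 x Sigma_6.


chi(Sigma_7) = 2 - 2*7 = -12
chi(Sigma_6) = 2 - 2*6 = -10
chi(product) = (-12) * (-10) = 120

120


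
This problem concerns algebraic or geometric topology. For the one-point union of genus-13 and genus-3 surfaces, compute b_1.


For a wedge: H_1(A v B) = H_1(A) + H_1(B).
b_1(Sigma_13) = 26, b_1(Sigma_3) = 6.
b_1 = 26 + 6 = 32

32


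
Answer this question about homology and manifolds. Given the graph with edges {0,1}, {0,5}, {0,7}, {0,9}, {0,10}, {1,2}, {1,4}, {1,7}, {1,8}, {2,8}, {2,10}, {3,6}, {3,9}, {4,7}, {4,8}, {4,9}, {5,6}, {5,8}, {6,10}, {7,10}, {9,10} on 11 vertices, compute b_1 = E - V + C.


b_1 = E - V + (number of components).
E = 21, V = 11, components = 1.
b_1 = 21 - 11 + 1 = 11

11


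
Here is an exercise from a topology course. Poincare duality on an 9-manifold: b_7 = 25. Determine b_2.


Poincare duality for closed orientable n-manifolds: b_k = b_{n-k}.
Here n = 9, so b_2 = b_7 = 25

25


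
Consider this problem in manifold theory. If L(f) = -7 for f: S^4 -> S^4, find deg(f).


L(f) = 1 + (-1)^4 deg(f) on S^4.
-7 = 1 + (-1)^4 * deg(f)
(-1)^4 * deg(f) = -8
deg(f) = -8

-8


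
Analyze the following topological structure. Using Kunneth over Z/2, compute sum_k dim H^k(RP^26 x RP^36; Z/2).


dim H^*(RP^n; Z/2) = n+1 (one Z/2 in each degree 0..n).
Total Betti number is multiplicative.
Total = (26+1) * (36+1) = 27 * 37 = 999

999


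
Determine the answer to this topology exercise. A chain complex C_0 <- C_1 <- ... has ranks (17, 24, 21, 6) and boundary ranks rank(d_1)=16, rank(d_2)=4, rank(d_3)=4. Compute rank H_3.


rank H_k = rank(ker d_k) - rank(im d_{k+1}).
rank(ker d_3) = rank(C_3) - rank(d_3) = 6 - 4 = 2.
rank(im d_{3+1}) = 0.
rank H_3 = 2 - 0 = 2

2


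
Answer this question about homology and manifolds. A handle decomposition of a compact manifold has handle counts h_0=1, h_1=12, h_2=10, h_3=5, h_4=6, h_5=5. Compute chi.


Handles of index k contribute (-1)^k to chi (same as CW cells).
chi = (1) + (-12) + (10) + (-5) + (6) + (-5) = -5

-5


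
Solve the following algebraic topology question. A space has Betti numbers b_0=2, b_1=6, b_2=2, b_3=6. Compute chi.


chi = sum_k (-1)^k b_k.
= (2) + (-6) + (2) + (-6)
= -8

-8


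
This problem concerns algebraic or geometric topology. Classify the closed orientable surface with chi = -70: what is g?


chi = 2 - 2g for closed orientable surfaces.
-70 = 2 - 2g
2g = 2 - (-70) = 72
g = 36

36


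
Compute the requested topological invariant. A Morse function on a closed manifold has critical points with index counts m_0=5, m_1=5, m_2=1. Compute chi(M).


Morse theory: chi(M) = sum_k (-1)^k m_k where m_k = #(index-k critical points).
= (5) + (-5) + (1) = 1

1


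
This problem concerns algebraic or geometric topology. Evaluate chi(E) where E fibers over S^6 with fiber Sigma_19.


chi(S^6) = 2 (n even), chi(Sigma_19) = 2 - 2*19 = -36.
chi(E) = 2 * (-36) = -72

-72


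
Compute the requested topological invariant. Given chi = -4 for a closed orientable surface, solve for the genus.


chi = 2 - 2g for closed orientable surfaces.
-4 = 2 - 2g
2g = 2 - (-4) = 6
g = 3

3


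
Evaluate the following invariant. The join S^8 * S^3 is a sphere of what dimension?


Join of spheres: S^m * S^n = S^{m+n+1}.
dim = 8 + 3 + 1 = 12

12


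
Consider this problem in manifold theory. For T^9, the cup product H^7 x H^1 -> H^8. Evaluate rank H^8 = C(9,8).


Cup product: H^p x H^q -> H^{p+q}; here p+q = 7+1 = 8.
rank H^k(T^n) = C(n,k).
C(9,8) = 9

9


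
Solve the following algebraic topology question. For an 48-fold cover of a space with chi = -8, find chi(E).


For a finite covering: chi(E) = (number of sheets) * chi(B).
chi(E) = 48 * (-8) = -384

-384


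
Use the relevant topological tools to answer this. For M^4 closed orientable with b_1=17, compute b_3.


Poincare duality for closed orientable n-manifolds: b_k = b_{n-k}.
Here n = 4, so b_3 = b_1 = 17

17


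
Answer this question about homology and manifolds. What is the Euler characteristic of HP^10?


HP^10 has one cell in each dimension 0, 4, ..., 4*10 (10+1 cells, all even-dim).
chi = 10 + 1 = 11

11


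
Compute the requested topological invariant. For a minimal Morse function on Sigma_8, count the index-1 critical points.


A perfect Morse function has m_k = b_k.
For Sigma_8: b_0=1, b_1=2g=16, b_2=1.
Saddles m_1 = 2g = 16

16


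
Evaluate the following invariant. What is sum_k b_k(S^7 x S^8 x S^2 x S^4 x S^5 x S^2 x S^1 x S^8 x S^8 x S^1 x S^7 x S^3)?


Total Betti number is multiplicative under products.
Each S^d (d>=1) has total Betti number 2.
There are 12 sphere factors.
Total = 2^12 = 4096

4096


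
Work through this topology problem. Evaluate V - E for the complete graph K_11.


K_11: V = 11, E = C(11,2) = 55.
chi = V - E = 11 - 55 = -44

-44


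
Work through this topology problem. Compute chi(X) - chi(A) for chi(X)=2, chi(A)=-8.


Relative Euler characteristic: chi(X, A) = chi(X) - chi(A).
= 2 - (-8) = 10

10


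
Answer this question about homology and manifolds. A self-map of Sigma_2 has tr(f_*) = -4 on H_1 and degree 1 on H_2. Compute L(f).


L(f) = tr(f_0*) - tr(f_1*) + tr(f_2*).
= 1 - (-4) + (1)
= 6

6


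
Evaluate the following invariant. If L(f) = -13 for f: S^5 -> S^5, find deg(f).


L(f) = 1 + (-1)^5 deg(f) on S^5.
-13 = 1 + (-1)^5 * deg(f)
(-1)^5 * deg(f) = -14
deg(f) = 14

14


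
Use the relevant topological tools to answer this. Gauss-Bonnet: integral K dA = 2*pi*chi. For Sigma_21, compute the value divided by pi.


Gauss-Bonnet: integral K dA = 2*pi*chi(M).
chi(Sigma_21) = 2 - 2*21 = -40.
(integral K dA)/pi = 2*chi = 2*(-40) = -80

-80


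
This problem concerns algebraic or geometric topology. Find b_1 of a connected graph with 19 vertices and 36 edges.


For a connected graph: rank(pi_1) = b_1 = E - V + 1 = 1 - chi.
chi = V - E = 19 - 36 = -17.
rank = 1 - (-17) = 36 - 19 + 1 = 18

18


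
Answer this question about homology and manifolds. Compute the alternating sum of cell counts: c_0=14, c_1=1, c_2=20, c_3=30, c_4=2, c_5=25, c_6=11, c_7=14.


chi = sum_k (-1)^k c_k.
= (-1)^0*14 + (-1)^1*1 + (-1)^2*20 + (-1)^3*30 + (-1)^4*2 + (-1)^5*25 + (-1)^6*11 + (-1)^7*14
= (14) + (-1) + (20) + (-30) + (2) + (-25) + (11) + (-14)
= -23

-23


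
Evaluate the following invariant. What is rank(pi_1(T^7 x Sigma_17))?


pi_1(A x B) = pi_1(A) x pi_1(B); rank of abelianization = b_1.
b_1(T^7) = 7, b_1(Sigma_17) = 2*17 = 34.
b_1(product) = 7 + 34 = 41

41


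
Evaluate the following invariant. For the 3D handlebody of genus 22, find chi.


A genus-g handlebody deformation retracts to a wedge of g circles.
chi(vee_g S^1) = 1 - g.
chi(H_22) = 1 - 22 = -21

-21


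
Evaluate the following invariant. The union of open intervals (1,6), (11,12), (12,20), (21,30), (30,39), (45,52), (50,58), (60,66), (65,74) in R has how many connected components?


Sort and merge overlapping open intervals.
Merged: (1,6), (11,12), (12,20), (21,30), (30,39), (45,58), (60,74).
Number of components = 7

7


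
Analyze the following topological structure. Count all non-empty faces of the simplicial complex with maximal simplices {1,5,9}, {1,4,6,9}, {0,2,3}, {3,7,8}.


Each maximal simplex on m vertices has 2^m - 1 nonempty faces.
Take the union (dedupe shared faces).
Total distinct faces = 32

32


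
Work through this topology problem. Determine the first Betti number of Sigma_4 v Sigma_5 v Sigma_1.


For a wedge X v Y: reduced H_k(X v Y) = H_k(X) + H_k(Y).
Each Sigma_g contributes b_1 = 2g.
b_1 = 8 + 10 + 2 = 20

20


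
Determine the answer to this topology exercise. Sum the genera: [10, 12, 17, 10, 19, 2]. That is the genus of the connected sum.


Genus is additive under connected sum of orientable surfaces.
g = 10 + 12 + 17 + 10 + 19 + 2 = 70

70


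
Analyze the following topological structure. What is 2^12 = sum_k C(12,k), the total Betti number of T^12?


b_k(T^12) = C(12,k), so the sum over k is sum_k C(12,k) = 2^12.
Total = 2^12 = 4096

4096


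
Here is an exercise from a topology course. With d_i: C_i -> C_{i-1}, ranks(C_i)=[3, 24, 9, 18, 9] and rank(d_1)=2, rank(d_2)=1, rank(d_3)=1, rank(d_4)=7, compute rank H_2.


rank H_k = rank(ker d_k) - rank(im d_{k+1}).
rank(ker d_2) = rank(C_2) - rank(d_2) = 9 - 1 = 8.
rank(im d_{2+1}) = 1.
rank H_2 = 8 - 1 = 7

7


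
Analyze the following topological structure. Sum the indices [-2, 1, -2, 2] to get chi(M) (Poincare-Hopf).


Poincare-Hopf: chi(M) = sum of indices of zeros.
chi = (-2) + (1) + (-2) + (2) = -1

-1


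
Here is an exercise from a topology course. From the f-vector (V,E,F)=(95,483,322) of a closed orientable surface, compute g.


chi = V - E + F = 95 - 483 + 322 = -66
For orientable closed surface: chi = 2 - 2g, so g = (2 - chi)/2.
g = (2 - (-66)) / 2 = 68 / 2 = 34

34


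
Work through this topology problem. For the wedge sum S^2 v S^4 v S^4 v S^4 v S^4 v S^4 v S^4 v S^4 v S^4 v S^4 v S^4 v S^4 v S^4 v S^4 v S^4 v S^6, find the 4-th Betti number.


For a wedge of spheres, H_k (k>0) is free on one generator per sphere of dimension k.
Spheres of dimension 4: count = 14.
b_4 = 14

14


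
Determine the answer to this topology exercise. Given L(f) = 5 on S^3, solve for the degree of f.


L(f) = 1 + (-1)^3 deg(f) on S^3.
5 = 1 + (-1)^3 * deg(f)
(-1)^3 * deg(f) = 4
deg(f) = -4

-4


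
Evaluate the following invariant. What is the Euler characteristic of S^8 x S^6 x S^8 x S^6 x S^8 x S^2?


chi is multiplicative: chi(X x Y) = chi(X) chi(Y).
Each even-dim sphere has chi = 2. There are 6 factors.
chi = 2^6 = 64

64


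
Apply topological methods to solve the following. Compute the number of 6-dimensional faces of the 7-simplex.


Delta^7 has 7+1 vertices. A 6-face is a choice of 6+1 vertices.
f_6 = C(7+1, 6+1) = C(8,7) = 8

8


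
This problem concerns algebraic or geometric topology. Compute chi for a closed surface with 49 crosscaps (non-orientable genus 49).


For a non-orientable closed surface with k crosscaps: chi = 2 - k.
Here k = 49.
chi = 2 - 49 = -47

-47


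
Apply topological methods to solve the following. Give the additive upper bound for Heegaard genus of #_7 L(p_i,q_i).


Heegaard genus satisfies g(A#B) <= g(A) + g(B).
Each lens space has g = 1.
Upper bound: 7 * 1 = 7

7


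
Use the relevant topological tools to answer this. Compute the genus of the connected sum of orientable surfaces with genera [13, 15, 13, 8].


Genus is additive under connected sum of orientable surfaces.
g = 13 + 15 + 13 + 8 = 49

49


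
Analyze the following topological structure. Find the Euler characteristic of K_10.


K_10: V = 10, E = C(10,2) = 45.
chi = V - E = 10 - 45 = -35

-35


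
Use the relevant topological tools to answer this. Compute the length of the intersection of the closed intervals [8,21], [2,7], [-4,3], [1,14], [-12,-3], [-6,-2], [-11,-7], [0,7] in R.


Intersection = [max(a_i), min(b_i)] = [8, -7].
Since 8 > -7, the intersection is empty.
Length = 0

0


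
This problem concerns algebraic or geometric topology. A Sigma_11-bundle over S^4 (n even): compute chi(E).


chi(S^4) = 2 (n even), chi(Sigma_11) = 2 - 2*11 = -20.
chi(E) = 2 * (-20) = -40

-40


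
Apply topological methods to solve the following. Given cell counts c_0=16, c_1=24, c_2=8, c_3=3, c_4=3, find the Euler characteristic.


chi = sum_k (-1)^k c_k.
= (-1)^0*16 + (-1)^1*24 + (-1)^2*8 + (-1)^3*3 + (-1)^4*3
= (16) + (-24) + (8) + (-3) + (3)
= 0

0


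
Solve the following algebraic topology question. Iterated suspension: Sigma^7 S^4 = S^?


Each suspension raises dimension by 1: Sigma S^n = S^{n+1}.
Sigma^7 S^4 = S^{4+7} = S^11

11


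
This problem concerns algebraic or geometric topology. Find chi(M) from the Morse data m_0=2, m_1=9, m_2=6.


Morse theory: chi(M) = sum_k (-1)^k m_k where m_k = #(index-k critical points).
= (2) + (-9) + (6) = -1

-1


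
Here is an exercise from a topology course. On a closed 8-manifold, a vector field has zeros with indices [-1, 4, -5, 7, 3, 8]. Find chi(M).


Poincare-Hopf: chi(M) = sum of indices of zeros.
chi = (-1) + (4) + (-5) + (7) + (3) + (8) = 16

16


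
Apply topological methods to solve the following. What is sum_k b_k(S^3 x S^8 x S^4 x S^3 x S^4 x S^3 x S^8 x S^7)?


Total Betti number is multiplicative under products.
Each S^d (d>=1) has total Betti number 2.
There are 8 sphere factors.
Total = 2^8 = 256

256


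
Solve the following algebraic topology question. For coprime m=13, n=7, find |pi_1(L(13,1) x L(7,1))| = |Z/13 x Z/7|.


pi_1(X x Y) = pi_1(X) x pi_1(Y).
pi_1(L(13,1)) = Z/13, pi_1(L(7,1)) = Z/7.
|Z/13 x Z/7| = 13 * 7 = 91

91


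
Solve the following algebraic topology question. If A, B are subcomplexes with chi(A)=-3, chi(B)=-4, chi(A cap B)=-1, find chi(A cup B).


chi(A cup B) = chi(A) + chi(B) - chi(A cap B)
= -3 + (-4) - (-1)
= -6

-6


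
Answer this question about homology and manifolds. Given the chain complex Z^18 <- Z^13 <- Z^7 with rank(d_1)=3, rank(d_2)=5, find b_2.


rank H_k = rank(ker d_k) - rank(im d_{k+1}).
rank(ker d_2) = rank(C_2) - rank(d_2) = 7 - 5 = 2.
rank(im d_{2+1}) = 0.
rank H_2 = 2 - 0 = 2

2


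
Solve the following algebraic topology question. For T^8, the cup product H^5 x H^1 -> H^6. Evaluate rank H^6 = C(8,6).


Cup product: H^p x H^q -> H^{p+q}; here p+q = 5+1 = 6.
rank H^k(T^n) = C(n,k).
C(8,6) = 28

28


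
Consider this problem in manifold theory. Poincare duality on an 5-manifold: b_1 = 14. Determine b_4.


Poincare duality for closed orientable n-manifolds: b_k = b_{n-k}.
Here n = 5, so b_4 = b_1 = 14

14


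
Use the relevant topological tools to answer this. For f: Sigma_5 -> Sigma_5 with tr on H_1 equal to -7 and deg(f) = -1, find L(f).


L(f) = tr(f_0*) - tr(f_1*) + tr(f_2*).
= 1 - (-7) + (-1)
= 7

7


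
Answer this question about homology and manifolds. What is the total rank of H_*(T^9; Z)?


b_k(T^9) = C(9,k), so the sum over k is sum_k C(9,k) = 2^9.
Total = 2^9 = 512

512


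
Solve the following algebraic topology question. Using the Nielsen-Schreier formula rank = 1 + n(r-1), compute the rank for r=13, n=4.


Nielsen-Schreier: an index-n subgroup of F_r is free of rank 1 + n(r-1).
Equivalently: chi(cover) = n*chi(base); chi(vee_r S^1) = 1 - 13 = -12.
chi(E) = 4*(-12) = -48; rank = 1 - chi(E) = 1 - (-48) = 49.
rank = 1 + 4*(13-1) = 1 + 48 = 49

49


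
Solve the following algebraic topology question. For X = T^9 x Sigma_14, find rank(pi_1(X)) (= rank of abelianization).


pi_1(A x B) = pi_1(A) x pi_1(B); rank of abelianization = b_1.
b_1(T^9) = 9, b_1(Sigma_14) = 2*14 = 28.
b_1(product) = 9 + 28 = 37

37


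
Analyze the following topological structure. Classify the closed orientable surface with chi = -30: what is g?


chi = 2 - 2g for closed orientable surfaces.
-30 = 2 - 2g
2g = 2 - (-30) = 32
g = 16

16


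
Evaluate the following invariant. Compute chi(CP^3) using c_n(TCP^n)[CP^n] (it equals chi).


For any closed oriented manifold, <e(TM),[M]> = chi(M).
chi(CP^3) = 3+1 = 4

4


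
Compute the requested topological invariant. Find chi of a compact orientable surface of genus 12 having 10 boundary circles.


For a compact orientable surface with genus g and b boundary components: chi = 2 - 2g - b.
chi = 2 - 2*12 - 10 = 2 - 24 - 10 = -32

-32


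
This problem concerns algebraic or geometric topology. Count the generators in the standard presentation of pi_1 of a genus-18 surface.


Standard presentation: pi_1(Sigma_g) = <a_1,b_1,...,a_g,b_g | [a_1,b_1]...[a_g,b_g] = 1>.
Number of generators = 2g = 2*18 = 36

36


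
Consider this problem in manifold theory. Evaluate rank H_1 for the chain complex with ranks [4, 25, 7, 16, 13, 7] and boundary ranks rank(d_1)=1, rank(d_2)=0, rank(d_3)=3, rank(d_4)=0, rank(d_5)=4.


rank H_k = rank(ker d_k) - rank(im d_{k+1}).
rank(ker d_1) = rank(C_1) - rank(d_1) = 25 - 1 = 24.
rank(im d_{1+1}) = 0.
rank H_1 = 24 - 0 = 24

24


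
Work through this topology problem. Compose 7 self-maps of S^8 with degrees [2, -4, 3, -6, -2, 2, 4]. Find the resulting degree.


Degree is multiplicative: deg(composition) = product of degrees.
= (2) * (-4) * (3) * (-6) * (-2) * (2) * (4) = -2304

-2304


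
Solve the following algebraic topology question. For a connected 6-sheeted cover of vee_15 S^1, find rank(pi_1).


Nielsen-Schreier: an index-n subgroup of F_r is free of rank 1 + n(r-1).
Equivalently: chi(cover) = n*chi(base); chi(vee_r S^1) = 1 - 15 = -14.
chi(E) = 6*(-14) = -84; rank = 1 - chi(E) = 1 - (-84) = 85.
rank = 1 + 6*(15-1) = 1 + 84 = 85

85


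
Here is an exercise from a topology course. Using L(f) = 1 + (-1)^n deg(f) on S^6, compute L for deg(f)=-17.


On S^6: L(f) = tr(f_0*) + (-1)^6 tr(f_6*) = 1 + (-1)^6 * deg(f).
L(f) = 1 + (-1)^6 * -17 = 1 + -17 = -16

-16


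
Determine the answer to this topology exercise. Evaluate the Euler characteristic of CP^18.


CP^18 has one cell in each even dimension 0, 2, ..., 2*18 (18+1 cells total).
All cells are even-dimensional, so chi = number of cells.
chi = 18 + 1 = 19

19


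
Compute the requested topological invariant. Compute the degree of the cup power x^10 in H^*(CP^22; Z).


|x| = 2 in H^*(CP^n).
|x^10| = 10 * |x| = 10 * 2 = 20

20


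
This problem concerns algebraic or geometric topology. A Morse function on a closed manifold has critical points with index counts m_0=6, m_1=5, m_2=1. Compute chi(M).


Morse theory: chi(M) = sum_k (-1)^k m_k where m_k = #(index-k critical points).
= (6) + (-5) + (1) = 2

2


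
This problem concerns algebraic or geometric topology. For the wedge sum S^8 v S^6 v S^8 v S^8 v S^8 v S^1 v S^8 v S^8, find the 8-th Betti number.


For a wedge of spheres, H_k (k>0) is free on one generator per sphere of dimension k.
Spheres of dimension 8: count = 6.
b_8 = 6

6


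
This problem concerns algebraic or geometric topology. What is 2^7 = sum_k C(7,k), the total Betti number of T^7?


b_k(T^7) = C(7,k), so the sum over k is sum_k C(7,k) = 2^7.
Total = 2^7 = 128

128


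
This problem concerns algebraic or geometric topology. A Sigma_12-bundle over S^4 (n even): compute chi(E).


chi(S^4) = 2 (n even), chi(Sigma_12) = 2 - 2*12 = -22.
chi(E) = 2 * (-22) = -44

-44


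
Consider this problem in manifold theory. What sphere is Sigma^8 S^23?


Each suspension raises dimension by 1: Sigma S^n = S^{n+1}.
Sigma^8 S^23 = S^{23+8} = S^31

31


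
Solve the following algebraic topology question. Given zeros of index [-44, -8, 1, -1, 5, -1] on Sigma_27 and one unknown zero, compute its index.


Poincare-Hopf: sum of indices = chi(M).
chi(Sigma_27) = 2 - 2*27 = -52.
Sum of known indices = -48.
x = chi - (sum known) = -52 - (-48) = -4

-4


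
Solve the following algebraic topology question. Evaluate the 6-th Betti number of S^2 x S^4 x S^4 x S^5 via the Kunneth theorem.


Each S^d has Poincare polynomial 1 + t^d.
The product S^2 x S^4 x S^4 x S^5 has Poincare polynomial prod(1+t^d_i).
Expanding: b_0=1, b_2=1, b_4=2, b_5=1, b_6=2, b_7=1, b_8=1, b_9=2, b_10=1, b_11=2, b_13=1, b_15=1.
b_6 = 2

2


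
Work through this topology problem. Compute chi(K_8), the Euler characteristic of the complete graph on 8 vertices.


K_8: V = 8, E = C(8,2) = 28.
chi = V - E = 8 - 28 = -20

-20


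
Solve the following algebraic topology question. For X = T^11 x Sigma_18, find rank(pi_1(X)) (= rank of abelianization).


pi_1(A x B) = pi_1(A) x pi_1(B); rank of abelianization = b_1.
b_1(T^11) = 11, b_1(Sigma_18) = 2*18 = 36.
b_1(product) = 11 + 36 = 47

47


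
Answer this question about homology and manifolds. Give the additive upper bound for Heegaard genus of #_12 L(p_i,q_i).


Heegaard genus satisfies g(A#B) <= g(A) + g(B).
Each lens space has g = 1.
Upper bound: 12 * 1 = 12

12


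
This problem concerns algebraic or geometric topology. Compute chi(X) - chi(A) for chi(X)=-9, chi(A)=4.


Relative Euler characteristic: chi(X, A) = chi(X) - chi(A).
= -9 - (4) = -13

-13


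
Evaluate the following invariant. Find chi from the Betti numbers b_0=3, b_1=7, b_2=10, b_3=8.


chi = sum_k (-1)^k b_k.
= (3) + (-7) + (10) + (-8)
= -2

-2


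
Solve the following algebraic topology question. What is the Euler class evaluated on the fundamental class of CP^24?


For any closed oriented manifold, <e(TM),[M]> = chi(M).
chi(CP^24) = 24+1 = 25

25


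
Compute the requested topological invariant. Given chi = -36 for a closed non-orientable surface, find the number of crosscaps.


chi = 2 - k for closed non-orientable surfaces with k crosscaps.
-36 = 2 - k
k = 2 - (-36) = 38

38


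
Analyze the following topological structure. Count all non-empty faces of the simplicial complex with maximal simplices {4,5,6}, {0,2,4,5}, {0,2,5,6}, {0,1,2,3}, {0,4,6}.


Each maximal simplex on m vertices has 2^m - 1 nonempty faces.
Take the union (dedupe shared faces).
Total distinct faces = 38

38


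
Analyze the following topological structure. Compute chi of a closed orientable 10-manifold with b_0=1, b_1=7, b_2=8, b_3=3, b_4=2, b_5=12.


By Poincare duality b_k = b_{10-k}, so full Betti numbers: b_0=1, b_1=7, b_2=8, b_3=3, b_4=2, b_5=12, b_6=2, b_7=3, b_8=8, b_9=7, b_10=1.
chi = sum (-1)^k b_k = -10

-10


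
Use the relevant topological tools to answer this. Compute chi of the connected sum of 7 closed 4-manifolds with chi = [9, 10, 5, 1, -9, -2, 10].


For n-manifolds: chi(A#B) = chi(A) + chi(B) - chi(S^4).
chi(S^4) = 1 + (-1)^4 = 2.
chi(#) = (sum chi_i) - (7-1)*chi(S^4) = 24 - 6*2 = 12

12


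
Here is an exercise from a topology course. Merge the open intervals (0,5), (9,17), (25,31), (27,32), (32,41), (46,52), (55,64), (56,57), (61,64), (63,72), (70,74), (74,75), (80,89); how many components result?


Sort and merge overlapping open intervals.
Merged: (0,5), (9,17), (25,32), (32,41), (46,52), (55,74), (74,75), (80,89).
Number of components = 8

8


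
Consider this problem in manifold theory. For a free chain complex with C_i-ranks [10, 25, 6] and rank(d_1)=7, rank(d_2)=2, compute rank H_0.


rank H_k = rank(ker d_k) - rank(im d_{k+1}).
rank(ker d_0) = rank(C_0) - rank(d_0) = 10 - 0 = 10.
rank(im d_{0+1}) = 7.
rank H_0 = 10 - 7 = 3

3


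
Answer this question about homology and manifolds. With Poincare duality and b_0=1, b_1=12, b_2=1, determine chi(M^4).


By Poincare duality b_k = b_{4-k}, so full Betti numbers: b_0=1, b_1=12, b_2=1, b_3=12, b_4=1.
chi = sum (-1)^k b_k = -21

-21


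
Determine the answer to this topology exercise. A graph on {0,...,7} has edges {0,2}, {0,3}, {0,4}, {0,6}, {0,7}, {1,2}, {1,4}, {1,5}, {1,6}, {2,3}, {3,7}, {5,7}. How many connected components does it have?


Run DFS/union-find over 8 vertices.
V = 8, E = 12.
Number of components = 1

1


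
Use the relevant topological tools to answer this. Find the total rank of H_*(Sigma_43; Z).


For Sigma_43: b_0 = 1, b_1 = 2g = 86, b_2 = 1.
Total = 1 + 86 + 1 = 88

88


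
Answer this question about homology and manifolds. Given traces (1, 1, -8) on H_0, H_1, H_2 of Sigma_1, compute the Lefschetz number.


L(f) = tr(f_0*) - tr(f_1*) + tr(f_2*).
= 1 - (1) + (-8)
= -8

-8


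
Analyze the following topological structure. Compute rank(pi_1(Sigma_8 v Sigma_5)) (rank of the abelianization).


For a wedge: H_1(A v B) = H_1(A) + H_1(B).
b_1(Sigma_8) = 16, b_1(Sigma_5) = 10.
b_1 = 16 + 10 = 26

26


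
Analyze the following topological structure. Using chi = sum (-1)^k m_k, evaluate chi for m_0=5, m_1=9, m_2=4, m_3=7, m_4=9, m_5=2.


Morse theory: chi(M) = sum_k (-1)^k m_k where m_k = #(index-k critical points).
= (5) + (-9) + (4) + (-7) + (9) + (-2) = 0

0


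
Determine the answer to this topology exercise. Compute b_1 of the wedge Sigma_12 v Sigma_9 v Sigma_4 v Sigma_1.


For a wedge X v Y: reduced H_k(X v Y) = H_k(X) + H_k(Y).
Each Sigma_g contributes b_1 = 2g.
b_1 = 24 + 18 + 8 + 2 = 52

52


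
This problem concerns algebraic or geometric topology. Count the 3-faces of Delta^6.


Delta^6 has 6+1 vertices. A 3-face is a choice of 3+1 vertices.
f_3 = C(6+1, 3+1) = C(7,4) = 35

35


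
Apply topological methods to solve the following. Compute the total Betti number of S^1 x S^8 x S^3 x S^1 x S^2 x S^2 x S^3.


Total Betti number is multiplicative under products.
Each S^d (d>=1) has total Betti number 2.
There are 7 sphere factors.
Total = 2^7 = 128

128


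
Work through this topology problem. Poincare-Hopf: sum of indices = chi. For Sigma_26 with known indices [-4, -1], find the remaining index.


Poincare-Hopf: sum of indices = chi(M).
chi(Sigma_26) = 2 - 2*26 = -50.
Sum of known indices = -5.
x = chi - (sum known) = -50 - (-5) = -45

-45


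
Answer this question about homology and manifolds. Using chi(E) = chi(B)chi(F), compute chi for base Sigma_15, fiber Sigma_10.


For a fiber bundle F -> E -> B (with CW structure): chi(E) = chi(B) * chi(F).
chi(Sigma_15) = -28, chi(Sigma_10) = -18.
chi(E) = (-28) * (-18) = 504

504


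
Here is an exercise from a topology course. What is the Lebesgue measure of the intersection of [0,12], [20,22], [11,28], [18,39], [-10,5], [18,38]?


Intersection = [max(a_i), min(b_i)] = [20, 5].
Since 20 > 5, the intersection is empty.
Length = 0

0


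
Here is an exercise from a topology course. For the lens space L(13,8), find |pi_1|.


pi_1(L(p,q)) = Z/pZ for any q coprime to p.
|pi_1(L(13,8))| = 13

13


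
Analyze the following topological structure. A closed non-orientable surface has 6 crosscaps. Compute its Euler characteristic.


For a non-orientable closed surface with k crosscaps: chi = 2 - k.
Here k = 6.
chi = 2 - 6 = -4

-4


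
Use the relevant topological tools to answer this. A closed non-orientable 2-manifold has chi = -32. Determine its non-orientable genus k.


chi = 2 - k for closed non-orientable surfaces with k crosscaps.
-32 = 2 - k
k = 2 - (-32) = 34

34


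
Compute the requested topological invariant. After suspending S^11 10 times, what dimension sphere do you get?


Each suspension raises dimension by 1: Sigma S^n = S^{n+1}.
Sigma^10 S^11 = S^{11+10} = S^21

21


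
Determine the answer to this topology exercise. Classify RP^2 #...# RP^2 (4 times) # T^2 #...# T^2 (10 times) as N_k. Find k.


Since a >= 1, the sum is non-orientable; each T^2 can be replaced by RP^2 # RP^2 (since T^2#RP^2 = 3RP^2).
Total crosscaps k = 4 + 2*10 = 24.
Check via chi: chi = 4*1 + 10*0 - (4+10-1)*2 = -22 = 2 - k = -22. Consistent.

24


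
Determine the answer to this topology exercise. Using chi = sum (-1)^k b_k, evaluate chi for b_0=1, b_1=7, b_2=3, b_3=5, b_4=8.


chi = sum_k (-1)^k b_k.
= (1) + (-7) + (3) + (-5) + (8)
= 0

0


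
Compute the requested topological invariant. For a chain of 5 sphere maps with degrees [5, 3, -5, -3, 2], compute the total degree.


Degree is multiplicative: deg(composition) = product of degrees.
= (5) * (3) * (-5) * (-3) * (2) = 450

450


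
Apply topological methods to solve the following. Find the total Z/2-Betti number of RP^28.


H^k(RP^28; Z/2) = Z/2 for each 0 <= k <= 28.
Total dimension = 28 + 1 = 29

29


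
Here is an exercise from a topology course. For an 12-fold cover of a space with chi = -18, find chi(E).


For a finite covering: chi(E) = (number of sheets) * chi(B).
chi(E) = 12 * (-18) = -216

-216


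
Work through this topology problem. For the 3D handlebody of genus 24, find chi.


A genus-g handlebody deformation retracts to a wedge of g circles.
chi(vee_g S^1) = 1 - g.
chi(H_24) = 1 - 24 = -23

-23


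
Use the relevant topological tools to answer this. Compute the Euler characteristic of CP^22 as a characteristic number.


For any closed oriented manifold, <e(TM),[M]> = chi(M).
chi(CP^22) = 22+1 = 23

23


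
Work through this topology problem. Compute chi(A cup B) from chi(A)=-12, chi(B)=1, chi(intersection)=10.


chi(A cup B) = chi(A) + chi(B) - chi(A cap B)
= -12 + (1) - (10)
= -21

-21


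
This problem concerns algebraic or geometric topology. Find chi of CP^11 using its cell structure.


CP^11 has one cell in each even dimension 0, 2, ..., 2*11 (11+1 cells total).
All cells are even-dimensional, so chi = number of cells.
chi = 11 + 1 = 12

12


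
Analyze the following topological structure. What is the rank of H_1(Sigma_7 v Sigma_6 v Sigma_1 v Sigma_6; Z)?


For a wedge X v Y: reduced H_k(X v Y) = H_k(X) + H_k(Y).
Each Sigma_g contributes b_1 = 2g.
b_1 = 14 + 12 + 2 + 12 = 40

40


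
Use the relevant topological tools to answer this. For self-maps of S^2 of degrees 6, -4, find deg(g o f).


Degree is multiplicative under composition: deg(g o f) = deg(g) * deg(f).
= -4 * 6 = -24

-24


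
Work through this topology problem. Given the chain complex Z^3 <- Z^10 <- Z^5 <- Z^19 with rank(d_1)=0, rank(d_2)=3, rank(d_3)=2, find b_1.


rank H_k = rank(ker d_k) - rank(im d_{k+1}).
rank(ker d_1) = rank(C_1) - rank(d_1) = 10 - 0 = 10.
rank(im d_{1+1}) = 3.
rank H_1 = 10 - 3 = 7

7


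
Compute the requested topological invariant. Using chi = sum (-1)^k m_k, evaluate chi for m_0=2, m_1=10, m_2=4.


Morse theory: chi(M) = sum_k (-1)^k m_k where m_k = #(index-k critical points).
= (2) + (-10) + (4) = -4

-4


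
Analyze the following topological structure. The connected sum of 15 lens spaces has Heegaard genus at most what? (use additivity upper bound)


Heegaard genus satisfies g(A#B) <= g(A) + g(B).
Each lens space has g = 1.
Upper bound: 15 * 1 = 15

15


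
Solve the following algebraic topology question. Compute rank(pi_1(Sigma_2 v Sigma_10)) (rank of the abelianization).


For a wedge: H_1(A v B) = H_1(A) + H_1(B).
b_1(Sigma_2) = 4, b_1(Sigma_10) = 20.
b_1 = 4 + 20 = 24

24


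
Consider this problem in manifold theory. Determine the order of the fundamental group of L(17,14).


pi_1(L(p,q)) = Z/pZ for any q coprime to p.
|pi_1(L(17,14))| = 17

17


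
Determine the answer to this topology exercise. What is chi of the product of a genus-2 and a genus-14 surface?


chi(Sigma_2) = 2 - 2*2 = -2
chi(Sigma_14) = 2 - 2*14 = -26
chi(product) = (-2) * (-26) = 52

52


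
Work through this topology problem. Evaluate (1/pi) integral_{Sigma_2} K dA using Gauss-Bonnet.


Gauss-Bonnet: integral K dA = 2*pi*chi(M).
chi(Sigma_2) = 2 - 2*2 = -2.
(integral K dA)/pi = 2*chi = 2*(-2) = -4

-4


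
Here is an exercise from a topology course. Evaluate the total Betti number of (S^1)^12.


b_k(T^12) = C(12,k), so the sum over k is sum_k C(12,k) = 2^12.
Total = 2^12 = 4096

4096


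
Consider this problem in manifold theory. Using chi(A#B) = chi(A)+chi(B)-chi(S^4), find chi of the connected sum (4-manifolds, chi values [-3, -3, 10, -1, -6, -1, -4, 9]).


For n-manifolds: chi(A#B) = chi(A) + chi(B) - chi(S^4).
chi(S^4) = 1 + (-1)^4 = 2.
chi(#) = (sum chi_i) - (8-1)*chi(S^4) = 1 - 7*2 = -13

-13


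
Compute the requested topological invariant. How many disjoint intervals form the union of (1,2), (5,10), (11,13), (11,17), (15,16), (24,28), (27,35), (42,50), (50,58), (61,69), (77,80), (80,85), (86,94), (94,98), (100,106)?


Sort and merge overlapping open intervals.
Merged: (1,2), (5,10), (11,17), (24,35), (42,50), (50,58), (61,69), (77,80), (80,85), (86,94), (94,98), (100,106).
Number of components = 12

12


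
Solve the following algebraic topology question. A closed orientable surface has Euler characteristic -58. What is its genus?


chi = 2 - 2g for closed orientable surfaces.
-58 = 2 - 2g
2g = 2 - (-58) = 60
g = 30

30


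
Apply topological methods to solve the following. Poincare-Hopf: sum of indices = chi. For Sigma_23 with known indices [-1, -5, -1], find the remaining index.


Poincare-Hopf: sum of indices = chi(M).
chi(Sigma_23) = 2 - 2*23 = -44.
Sum of known indices = -7.
x = chi - (sum known) = -44 - (-7) = -37

-37


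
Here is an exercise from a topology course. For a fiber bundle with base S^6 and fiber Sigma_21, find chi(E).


chi(S^6) = 2 (n even), chi(Sigma_21) = 2 - 2*21 = -40.
chi(E) = 2 * (-40) = -80

-80


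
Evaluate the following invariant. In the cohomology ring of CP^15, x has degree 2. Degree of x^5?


|x| = 2 in H^*(CP^n).
|x^5| = 5 * |x| = 5 * 2 = 10

10


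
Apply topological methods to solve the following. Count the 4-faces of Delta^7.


Delta^7 has 7+1 vertices. A 4-face is a choice of 4+1 vertices.
f_4 = C(7+1, 4+1) = C(8,5) = 56

56
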